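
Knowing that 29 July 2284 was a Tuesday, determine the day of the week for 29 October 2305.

Sunday

From July 29, 2284 to July 29, 2305: 21 years, of which 4 contain a Feb 29 — 17×365 + 4×366 = 7669 days.
(2300 is not a leap year (divisible by 100 but not 400).)
July 2305: 31 − 29 = 2 days remain.
Then August (31), September (30): 31 + 30 = 61 days.
October 1–29, 2305: 29 days.
Residual: 92 days.
Total: 7761 days.
7761 mod 7 = 5, so 5 days after Tuesday is Sunday.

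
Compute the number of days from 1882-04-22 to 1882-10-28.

April 1882: 30 − 22 = 8 days remain.
Then May (31), June (30), July (31), August (31), September (30): 31 + 30 + 31 + 31 + 30 = 153 days.
October 1–28, 1882: 28 days.
Total: 8 + 153 + 28 = 189 days.

189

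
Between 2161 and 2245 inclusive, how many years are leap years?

Years divisible by 4: 2164, 2168, …, 2244 — 21 in all.
Of these, 2200 is divisible by 100 but not 400, so not leap.
Leap years: 21 − 1 = 20.

20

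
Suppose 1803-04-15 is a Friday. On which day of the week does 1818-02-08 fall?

Sunday

From April 15, 1803 to April 15, 1817: 14 years, of which 4 contain a Feb 29 — 10×365 + 4×366 = 5114 days.
April 1817: 30 − 15 = 15 days remain.
Then 9 full months totalling 276 days.
February 1–8, 1818: 8 days (1818 is not a leap year).
Residual: 299 days.
Total: 5413 days.
5413 mod 7 = 2, so 2 days after Friday is Sunday.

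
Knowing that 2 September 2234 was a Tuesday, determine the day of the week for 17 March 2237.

Friday

Day-of-year of September 2, 2234: 245.
Day-of-year of March 17, 2237: 76.
2234 has 365 days, so 365 − 245 = 120 days remain in 2234.
Full years: 2235: 365; 2236: 366. Sum = 731.
Total: 120 + 731 + 76 = 927 days.
927 mod 7 = 3, so 3 days after Tuesday is Friday.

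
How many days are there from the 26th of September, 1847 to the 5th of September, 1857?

Day-of-year of September 26, 1847: 269.
Day-of-year of September 5, 1857: 248.
1847 has 365 days, so 365 − 269 = 96 days remain in 1847.
Full years 1848–1856: 6 common + 3 leap = 6×365 + 3×366 = 3288 days.
Total: 96 + 3288 + 248 = 3632 days.

3632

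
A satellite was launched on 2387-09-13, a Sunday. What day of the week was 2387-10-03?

Saturday

September 2387: 30 − 13 = 17 days remain.
October 1–3, 2387: 3 days.
Total: 17 + 3 = 20 days.
20 mod 7 = 6, so 6 days after Sunday is Saturday.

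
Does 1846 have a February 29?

No

1846 is not a leap year.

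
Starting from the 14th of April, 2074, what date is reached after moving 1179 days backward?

the 21st of January, 2071

Count 1179 days before April 14, 2074:
Day-of-year of January 21, 2071: 21.
Day-of-year of April 14, 2074: 104.
2071 has 365 days, so 365 − 21 = 344 days remain in 2071.
Full years: 2072: 366; 2073: 365. Sum = 731.
Total: 344 + 731 + 104 = 1179 days.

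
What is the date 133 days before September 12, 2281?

May 2, 2281

Count 133 days before September 12, 2281:
May 2281: 31 − 2 = 29 days remain.
Then June (30), July (31), August (31): 30 + 31 + 31 = 92 days.
September 1–12, 2281: 12 days.
Total: 29 + 92 + 12 = 133 days.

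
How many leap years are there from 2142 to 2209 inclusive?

Years divisible by 4: 2144, 2148, …, 2208 — 17 in all.
Of these, 2200 is divisible by 100 but not 400, so not leap.
Leap years: 17 − 1 = 16.

16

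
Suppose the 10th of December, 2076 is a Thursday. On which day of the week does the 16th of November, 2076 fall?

Monday

Count forward from the earlier date (November 16, 2076) to the later (December 10, 2076):
November 2076: 30 − 16 = 14 days remain.
December 1–10, 2076: 10 days.
Total: 14 + 10 = 24 days.
24 mod 7 = 3, so 3 days before Thursday is Monday.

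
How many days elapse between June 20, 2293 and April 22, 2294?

306

June 2293: 30 − 20 = 10 days remain.
Then 9 full months totalling 274 days.
April 1–22, 2294: 22 days.
Total: 10 + 274 + 22 = 306 days.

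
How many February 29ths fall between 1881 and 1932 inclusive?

Years divisible by 4: 1884, 1888, …, 1932 — 13 in all.
Of these, 1900 is divisible by 100 but not 400, so not leap.
Leap years: 13 − 1 = 12.

12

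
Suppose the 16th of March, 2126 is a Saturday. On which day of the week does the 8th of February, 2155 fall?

Saturday

Day-of-year of March 16, 2126: 75.
Day-of-year of February 8, 2155: 39.
2126 has 365 days, so 365 − 75 = 290 days remain in 2126.
Full years 2127–2154: 21 common + 7 leap = 21×365 + 7×366 = 10227 days.
Total: 290 + 10227 + 39 = 10556 days.
10556 is a multiple of 7, so the 8th of February, 2155 falls on the same weekday: Saturday.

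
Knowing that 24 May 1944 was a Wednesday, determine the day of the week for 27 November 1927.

Sunday

Count forward from the earlier date (November 27, 1927) to the later (May 24, 1944):
From November 27, 1927 to November 27, 1943: 16 years, of which 4 contain a Feb 29 — 12×365 + 4×366 = 5844 days.
November 1943: 30 − 27 = 3 days remain.
Then December (31), January (31), February 1944 (29), March (31), April (30): 31 + 31 + 29 + 31 + 30 = 152 days.
May 1–24, 1944: 24 days.
Residual: 179 days.
Total: 6023 days.
6023 mod 7 = 3, so 3 days before Wednesday is Sunday.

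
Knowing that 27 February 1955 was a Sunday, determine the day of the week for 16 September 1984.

Sunday

From February 27, 1955 to February 27, 1984: 29 years, of which 7 contain a Feb 29 — 22×365 + 7×366 = 10592 days.
February 1984: 29 − 27 = 2 days remain (1984 is a leap year, so February has 29 days).
Then March (31), April (30), May (31), June (30), July (31), August (31): 31 + 30 + 31 + 30 + 31 + 31 = 184 days.
September 1–16, 1984: 16 days.
Residual: 202 days.
Total: 10794 days.
10794 is a multiple of 7, so 16 September 1984 falls on the same weekday: Sunday.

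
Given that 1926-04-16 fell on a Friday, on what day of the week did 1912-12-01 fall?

Count forward from the earlier date (December 1, 1912) to the later (April 16, 1926):
Day-of-year of December 1, 1912: 336.
Day-of-year of April 16, 1926: 106.
1912 has 366 days, so 366 − 336 = 30 days remain in 1912.
Full years 1913–1925: 10 common + 3 leap = 10×365 + 3×366 = 4748 days.
Total: 30 + 4748 + 106 = 4884 days.
4884 mod 7 = 5, so 5 days before Friday is Sunday.

Sunday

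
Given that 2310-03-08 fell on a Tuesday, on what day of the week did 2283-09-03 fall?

Count forward from the earlier date (September 3, 2283) to the later (March 8, 2310):
From September 3, 2283 to September 3, 2309: 26 years, of which 6 contain a Feb 29 — 20×365 + 6×366 = 9496 days.
(2300 is not a leap year (divisible by 100 but not 400).)
September 2309: 30 − 3 = 27 days remain.
Then October (31), November (30), December (31), January (31), February 2310 (28): 31 + 30 + 31 + 31 + 28 = 151 days.
March 1–8, 2310: 8 days.
Residual: 186 days.
Total: 9682 days.
9682 mod 7 = 1, so 1 day before Tuesday is Monday.

Monday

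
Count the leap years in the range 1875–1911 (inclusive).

Years divisible by 4 in [1875, 1911]: 1876, 1880, 1884, 1888, 1892, 1896, 1900, 1904, 1908.
Of these, 1900 is divisible by 100 but not 400, so not leap.
Leap years: 9 − 1 = 8.

8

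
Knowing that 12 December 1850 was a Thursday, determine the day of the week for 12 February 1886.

Friday

From December 12, 1850 to December 12, 1885: 35 years, of which 9 contain a Feb 29 — 26×365 + 9×366 = 12784 days.
December 1885: 31 − 12 = 19 days remain.
Then January (31): 31 days.
February 1–12, 1886: 12 days (1886 is not a leap year).
Residual: 62 days.
Total: 12846 days.
12846 mod 7 = 1, so 1 day after Thursday is Friday.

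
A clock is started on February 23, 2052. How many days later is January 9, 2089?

13470

From February 23, 2052 to February 23, 2088: 36 years, of which 9 contain a Feb 29 — 27×365 + 9×366 = 13149 days.
February 2088: 29 − 23 = 6 days remain (2088 is a leap year, so February has 29 days).
Then 10 full months totalling 306 days.
January 1–9, 2089: 9 days.
Residual: 321 days.
Total: 13470 days.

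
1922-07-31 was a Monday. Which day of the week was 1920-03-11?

Count forward from the earlier date (March 11, 1920) to the later (July 31, 1922):
March 11, 1920 → March 11, 1921: 365 days.
March 11, 1921 → March 11, 1922: 365 days.
March 1922: 31 − 11 = 20 days remain.
Then April (30), May (31), June (30): 30 + 31 + 30 = 91 days.
July 1–31, 1922: 31 days.
Residual: 142 days.
Total: 872 days.
872 mod 7 = 4, so 4 days before Monday is Thursday.

Thursday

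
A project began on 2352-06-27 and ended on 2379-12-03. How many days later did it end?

10020

Day-of-year of June 27, 2352: 179.
Day-of-year of December 3, 2379: 337.
2352 has 366 days, so 366 − 179 = 187 days remain in 2352.
Full years 2353–2378: 20 common + 6 leap = 20×365 + 6×366 = 9496 days.
Total: 187 + 9496 + 337 = 10020 days.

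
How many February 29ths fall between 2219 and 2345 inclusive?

Years divisible by 4: 2220, 2224, …, 2344 — 32 in all.
Of these, 2300 is divisible by 100 but not 400, so not leap.
Leap years: 32 − 1 = 31.

31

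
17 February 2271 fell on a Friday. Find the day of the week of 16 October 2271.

February 2271: 28 − 17 = 11 days remain (2271 is not a leap year, so February has 28 days).
Then March (31), April (30), May (31), June (30), July (31), August (31), September (30): 31 + 30 + 31 + 30 + 31 + 31 + 30 = 214 days.
October 1–16, 2271: 16 days.
Total: 11 + 214 + 16 = 241 days.
241 mod 7 = 3, so 3 days after Friday is Monday.

Monday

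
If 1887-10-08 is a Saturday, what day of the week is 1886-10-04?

Monday

Count forward from the earlier date (October 4, 1886) to the later (October 8, 1887):
October 4, 1886 → October 4, 1887: 365 days.
Within October 1887: 8 − 4 = 4 days.
Total: 369 days.
369 mod 7 = 5, so 5 days before Saturday is Monday.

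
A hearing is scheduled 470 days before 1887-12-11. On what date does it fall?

1886-08-28

Count 470 days before December 11, 1887:
August 1886: 31 − 28 = 3 days remain.
Then 15 full months totalling 456 days.
December 1–11, 1887: 11 days.
Total: 3 + 456 + 11 = 470 days.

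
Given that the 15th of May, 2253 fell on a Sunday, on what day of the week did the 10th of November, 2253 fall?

May 2253: 31 − 15 = 16 days remain.
Then June (30), July (31), August (31), September (30), October (31): 30 + 31 + 31 + 30 + 31 = 153 days.
November 1–10, 2253: 10 days.
Total: 16 + 153 + 10 = 179 days.
179 mod 7 = 4, so 4 days after Sunday is Thursday.

Thursday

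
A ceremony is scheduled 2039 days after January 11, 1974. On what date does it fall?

August 12, 1979

Count 2039 days after January 11, 1974:
Day-of-year of January 11, 1974: 11.
Day-of-year of August 12, 1979: 224.
1974 has 365 days, so 365 − 11 = 354 days remain in 1974.
Full years: 1975: 365; 1976: 366; 1977: 365; 1978: 365. Sum = 1461.
Total: 354 + 1461 + 224 = 2039 days.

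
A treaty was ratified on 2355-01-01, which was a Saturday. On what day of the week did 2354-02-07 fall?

Sunday

Count forward from the earlier date (February 7, 2354) to the later (January 1, 2355):
February 2354: 28 − 7 = 21 days remain (2354 is not a leap year, so February has 28 days).
Then 10 full months totalling 306 days.
January 1, 2355: 1 day.
Residual: 328 days.
Total: 328 days.
328 mod 7 = 6, so 6 days before Saturday is Sunday.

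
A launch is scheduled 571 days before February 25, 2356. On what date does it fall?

August 3, 2354

Count 571 days before February 25, 2356:
Day-of-year of August 3, 2354: 215.
Day-of-year of February 25, 2356: 56.
2354 has 365 days, so 365 − 215 = 150 days remain in 2354.
Full years: 2355: 365. Sum = 365.
Total: 150 + 365 + 56 = 571 days.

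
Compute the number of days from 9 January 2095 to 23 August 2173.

28715

From January 9, 2095 to January 9, 2173: 78 years, of which 19 contain a Feb 29 — 59×365 + 19×366 = 28489 days.
(2100 is not a leap year (divisible by 100 but not 400).)
January 2173: 31 − 9 = 22 days remain.
Then February 2173 (28), March (31), April (30), May (31), June (30), July (31): 28 + 31 + 30 + 31 + 30 + 31 = 181 days.
August 1–23, 2173: 23 days.
Residual: 226 days.
Total: 28715 days.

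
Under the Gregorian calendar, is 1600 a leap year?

1600 is a leap year (divisible by 400).

Yes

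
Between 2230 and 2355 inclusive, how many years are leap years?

Years divisible by 4: 2232, 2236, …, 2352 — 31 in all.
Of these, 2300 is divisible by 100 but not 400, so not leap.
Leap years: 31 − 1 = 30.

30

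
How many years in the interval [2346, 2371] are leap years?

6

Years divisible by 4 in [2346, 2371]: 2348, 2352, 2356, 2360, 2364, 2368.
No century exceptions apply. Count: 6.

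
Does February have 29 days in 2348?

Yes

2348 is a leap year.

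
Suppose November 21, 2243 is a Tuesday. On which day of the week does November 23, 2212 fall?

Count forward from the earlier date (November 23, 2212) to the later (November 21, 2243):
From November 23, 2212 to November 23, 2242: 30 years, of which 7 contain a Feb 29 — 23×365 + 7×366 = 10957 days.
November 2242: 30 − 23 = 7 days remain.
Then 11 full months totalling 335 days.
November 1–21, 2243: 21 days.
Residual: 363 days.
Total: 11320 days.
11320 mod 7 = 1, so 1 day before Tuesday is Monday.

Monday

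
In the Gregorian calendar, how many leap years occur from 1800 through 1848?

12

Years divisible by 4: 1800, 1804, …, 1848 — 13 in all.
Of these, 1800 is divisible by 100 but not 400, so not leap.
Leap years: 13 − 1 = 12.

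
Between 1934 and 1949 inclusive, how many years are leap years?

Years divisible by 4 in [1934, 1949]: 1936, 1940, 1944, 1948.
No century exceptions apply. Count: 4.

4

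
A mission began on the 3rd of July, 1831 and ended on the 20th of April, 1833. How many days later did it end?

657

Day-of-year of July 3, 1831: 184.
Day-of-year of April 20, 1833: 110.
1831 has 365 days, so 365 − 184 = 181 days remain in 1831.
Full years: 1832: 366. Sum = 366.
Total: 181 + 366 + 110 = 657 days.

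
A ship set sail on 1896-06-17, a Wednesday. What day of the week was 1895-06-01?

Count forward from the earlier date (June 1, 1895) to the later (June 17, 1896):
June 1895: 30 − 1 = 29 days remain.
Then 11 full months totalling 336 days.
June 1–17, 1896: 17 days.
Total: 29 + 336 + 17 = 382 days.
382 mod 7 = 4, so 4 days before Wednesday is Saturday.

Saturday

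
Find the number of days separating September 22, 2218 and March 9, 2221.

899

September 22, 2218 → September 22, 2219: 365 days.
September 22, 2219 → September 22, 2220: 366 days (2220 is a leap year).
September 2220: 30 − 22 = 8 days remain.
Then October (31), November (30), December (31), January (31), February 2221 (28): 31 + 30 + 31 + 31 + 28 = 151 days.
March 1–9, 2221: 9 days.
Residual: 168 days.
Total: 899 days.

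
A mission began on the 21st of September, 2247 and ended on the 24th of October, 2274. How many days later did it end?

9895

Day-of-year of September 21, 2247: 264.
Day-of-year of October 24, 2274: 297.
2247 has 365 days, so 365 − 264 = 101 days remain in 2247.
Full years 2248–2273: 19 common + 7 leap = 19×365 + 7×366 = 9497 days.
Total: 101 + 9497 + 297 = 9895 days.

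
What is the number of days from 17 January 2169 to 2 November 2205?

13437

From January 17, 2169 to January 17, 2205: 36 years, of which 8 contain a Feb 29 — 28×365 + 8×366 = 13148 days.
(2200 is not a leap year (divisible by 100 but not 400).)
January 2205: 31 − 17 = 14 days remain.
Then 9 full months totalling 273 days.
November 1–2, 2205: 2 days.
Residual: 289 days.
Total: 13437 days.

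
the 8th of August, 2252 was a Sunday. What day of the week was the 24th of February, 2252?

Tuesday

Count forward from the earlier date (February 24, 2252) to the later (August 8, 2252):
February 2252: 29 − 24 = 5 days remain (2252 is a leap year, so February has 29 days).
Then March (31), April (30), May (31), June (30), July (31): 31 + 30 + 31 + 30 + 31 = 153 days.
August 1–8, 2252: 8 days.
Total: 5 + 153 + 8 = 166 days.
166 mod 7 = 5, so 5 days before Sunday is Tuesday.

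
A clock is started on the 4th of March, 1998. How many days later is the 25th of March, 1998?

21

Within March 1998: 25 − 4 = 21 days.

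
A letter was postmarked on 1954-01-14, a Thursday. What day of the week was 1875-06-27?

Sunday

Count forward from the earlier date (June 27, 1875) to the later (January 14, 1954):
Day-of-year of June 27, 1875: 178.
Day-of-year of January 14, 1954: 14.
1875 has 365 days, so 365 − 178 = 187 days remain in 1875.
Full years 1876–1953: 59 common + 19 leap = 59×365 + 19×366 = 28489 days.
Total: 187 + 28489 + 14 = 28690 days.
28690 mod 7 = 4, so 4 days before Thursday is Sunday.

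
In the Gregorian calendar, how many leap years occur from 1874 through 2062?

46

Years divisible by 4: 1876, 1880, …, 2060 — 47 in all.
Of these, 1900 is divisible by 100 but not 400, so not leap.
2000 is divisible by 400, so still leap.
Leap years: 47 − 1 = 46.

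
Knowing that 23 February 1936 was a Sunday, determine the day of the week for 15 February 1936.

Saturday

Count forward from the earlier date (February 15, 1936) to the later (February 23, 1936):
Within February 1936: 23 − 15 = 8 days.
8 mod 7 = 1, so 1 day before Sunday is Saturday.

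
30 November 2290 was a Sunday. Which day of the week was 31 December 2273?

Wednesday

Count forward from the earlier date (December 31, 2273) to the later (November 30, 2290):
Day-of-year of December 31, 2273: 365.
Day-of-year of November 30, 2290: 334.
2273 has 365 days, so 365 − 365 = 0 days remain in 2273.
Full years 2274–2289: 12 common + 4 leap = 12×365 + 4×366 = 5844 days.
Total: 0 + 5844 + 334 = 6178 days.
6178 mod 7 = 4, so 4 days before Sunday is Wednesday.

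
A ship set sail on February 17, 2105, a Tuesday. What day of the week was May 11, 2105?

Monday

February 2105: 28 − 17 = 11 days remain (2105 is not a leap year, so February has 28 days).
Then March (31), April (30): 31 + 30 = 61 days.
May 1–11, 2105: 11 days.
Total: 11 + 61 + 11 = 83 days.
83 mod 7 = 6, so 6 days after Tuesday is Monday.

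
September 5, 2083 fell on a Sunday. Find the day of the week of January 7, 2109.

Day-of-year of September 5, 2083: 248.
Day-of-year of January 7, 2109: 7.
2083 has 365 days, so 365 − 248 = 117 days remain in 2083.
Full years 2084–2108: 19 common + 6 leap = 19×365 + 6×366 = 9131 days.
Total: 117 + 9131 + 7 = 9255 days.
9255 mod 7 = 1, so 1 day after Sunday is Monday.

Monday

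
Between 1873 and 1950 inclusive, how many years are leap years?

Years divisible by 4: 1876, 1880, …, 1948 — 19 in all.
Of these, 1900 is divisible by 100 but not 400, so not leap.
Leap years: 19 − 1 = 18.

18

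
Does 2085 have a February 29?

2085 is not a leap year.

No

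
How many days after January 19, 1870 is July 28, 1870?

January 1870: 31 − 19 = 12 days remain.
Then February 1870 (28), March (31), April (30), May (31), June (30): 28 + 31 + 30 + 31 + 30 = 150 days.
July 1–28, 1870: 28 days.
Total: 12 + 150 + 28 = 190 days.

190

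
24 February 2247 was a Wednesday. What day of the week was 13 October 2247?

Wednesday

February 2247: 28 − 24 = 4 days remain (2247 is not a leap year, so February has 28 days).
Then March (31), April (30), May (31), June (30), July (31), August (31), September (30): 31 + 30 + 31 + 30 + 31 + 31 + 30 = 214 days.
October 1–13, 2247: 13 days.
Total: 4 + 214 + 13 = 231 days.
231 is a multiple of 7, so 13 October 2247 falls on the same weekday: Wednesday.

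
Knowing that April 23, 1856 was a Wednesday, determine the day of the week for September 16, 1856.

April 1856: 30 − 23 = 7 days remain.
Then May (31), June (30), July (31), August (31): 31 + 30 + 31 + 31 = 123 days.
September 1–16, 1856: 16 days.
Total: 7 + 123 + 16 = 146 days.
146 mod 7 = 6, so 6 days after Wednesday is Tuesday.

Tuesday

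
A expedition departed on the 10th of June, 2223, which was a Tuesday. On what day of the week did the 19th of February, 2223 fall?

Count forward from the earlier date (February 19, 2223) to the later (June 10, 2223):
February 2223: 28 − 19 = 9 days remain (2223 is not a leap year, so February has 28 days).
Then March (31), April (30), May (31): 31 + 30 + 31 = 92 days.
June 1–10, 2223: 10 days.
Total: 9 + 92 + 10 = 111 days.
111 mod 7 = 6, so 6 days before Tuesday is Wednesday.

Wednesday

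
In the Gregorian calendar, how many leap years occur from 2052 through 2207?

37

Years divisible by 4: 2052, 2056, …, 2204 — 39 in all.
Of these, 2100, 2200 are divisible by 100 but not 400, so not leap.
Leap years: 39 − 2 = 37.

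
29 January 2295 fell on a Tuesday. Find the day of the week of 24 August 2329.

Day-of-year of January 29, 2295: 29.
Day-of-year of August 24, 2329: 236.
2295 has 365 days, so 365 − 29 = 336 days remain in 2295.
Full years 2296–2328: 25 common + 8 leap = 25×365 + 8×366 = 12053 days.
Total: 336 + 12053 + 236 = 12625 days.
12625 mod 7 = 4, so 4 days after Tuesday is Saturday.

Saturday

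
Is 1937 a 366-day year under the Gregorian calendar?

No

1937 is not a leap year.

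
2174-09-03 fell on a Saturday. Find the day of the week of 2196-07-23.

Saturday

Day-of-year of September 3, 2174: 246.
Day-of-year of July 23, 2196: 205.
2174 has 365 days, so 365 − 246 = 119 days remain in 2174.
Full years 2175–2195: 16 common + 5 leap = 16×365 + 5×366 = 7670 days.
Total: 119 + 7670 + 205 = 7994 days.
7994 is a multiple of 7, so 2196-07-23 falls on the same weekday: Saturday.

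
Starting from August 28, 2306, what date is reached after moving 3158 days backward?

January 3, 2298

Count 3158 days before August 28, 2306:
From January 3, 2298 to January 3, 2306: 8 years, of which 1 contains a Feb 29 — 7×365 + 1×366 = 2921 days.
(2300 is not a leap year (divisible by 100 but not 400).)
January 2306: 31 − 3 = 28 days remain.
Then February 2306 (28), March (31), April (30), May (31), June (30), July (31): 28 + 31 + 30 + 31 + 30 + 31 = 181 days.
August 1–28, 2306: 28 days.
Residual: 237 days.
Total: 3158 days.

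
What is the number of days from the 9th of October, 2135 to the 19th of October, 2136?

Day-of-year of October 9, 2135: 282.
Day-of-year of October 19, 2136: 293.
2135 has 365 days, so 365 − 282 = 83 days remain in 2135.
Total: 83 + 293 = 376 days.

376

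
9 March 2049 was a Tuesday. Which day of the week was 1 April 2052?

Day-of-year of March 9, 2049: 68.
Day-of-year of April 1, 2052: 92.
2049 has 365 days, so 365 − 68 = 297 days remain in 2049.
Full years: 2050: 365; 2051: 365. Sum = 730.
Total: 297 + 730 + 92 = 1119 days.
1119 mod 7 = 6, so 6 days after Tuesday is Monday.

Monday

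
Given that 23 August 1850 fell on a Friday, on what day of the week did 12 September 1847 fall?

Count forward from the earlier date (September 12, 1847) to the later (August 23, 1850):
September 12, 1847 → September 12, 1848: 366 days (1848 is a leap year).
September 12, 1848 → September 12, 1849: 365 days.
September 1849: 30 − 12 = 18 days remain.
Then 10 full months totalling 304 days.
August 1–23, 1850: 23 days.
Residual: 345 days.
Total: 1076 days.
1076 mod 7 = 5, so 5 days before Friday is Sunday.

Sunday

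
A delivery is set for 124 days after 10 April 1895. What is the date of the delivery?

12 August 1895

Count 124 days after April 10, 1895:
April 1895: 30 − 10 = 20 days remain.
Then May (31), June (30), July (31): 31 + 30 + 31 = 92 days.
August 1–12, 1895: 12 days.
Total: 20 + 92 + 12 = 124 days.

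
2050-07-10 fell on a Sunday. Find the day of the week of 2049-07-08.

Thursday

Count forward from the earlier date (July 8, 2049) to the later (July 10, 2050):
July 8, 2049 → July 8, 2050: 365 days.
Within July 2050: 10 − 8 = 2 days.
Total: 367 days.
367 mod 7 = 3, so 3 days before Sunday is Thursday.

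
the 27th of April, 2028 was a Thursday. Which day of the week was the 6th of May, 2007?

Sunday

Count forward from the earlier date (May 6, 2007) to the later (April 27, 2028):
From May 6, 2007 to May 6, 2027: 20 years, of which 5 contain a Feb 29 — 15×365 + 5×366 = 7305 days.
May 2027: 31 − 6 = 25 days remain.
Then 10 full months totalling 305 days.
April 1–27, 2028: 27 days.
Residual: 357 days.
Total: 7662 days.
7662 mod 7 = 4, so 4 days before Thursday is Sunday.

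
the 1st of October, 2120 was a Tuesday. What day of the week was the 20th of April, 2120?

Saturday

Count forward from the earlier date (April 20, 2120) to the later (October 1, 2120):
April 2120: 30 − 20 = 10 days remain.
Then May (31), June (30), July (31), August (31), September (30): 31 + 30 + 31 + 31 + 30 = 153 days.
October 1, 2120: 1 day.
Total: 10 + 153 + 1 = 164 days.
164 mod 7 = 3, so 3 days before Tuesday is Saturday.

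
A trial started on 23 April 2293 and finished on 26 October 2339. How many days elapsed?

Day-of-year of April 23, 2293: 113.
Day-of-year of October 26, 2339: 299.
2293 has 365 days, so 365 − 113 = 252 days remain in 2293.
Full years 2294–2338: 35 common + 10 leap = 35×365 + 10×366 = 16435 days.
Total: 252 + 16435 + 299 = 16986 days.

16986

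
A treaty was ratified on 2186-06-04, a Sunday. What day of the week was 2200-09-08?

From June 4, 2186 to June 4, 2200: 14 years, of which 3 contain a Feb 29 — 11×365 + 3×366 = 5113 days.
(2200 is not a leap year (divisible by 100 but not 400).)
June 2200: 30 − 4 = 26 days remain.
Then July (31), August (31): 31 + 31 = 62 days.
September 1–8, 2200: 8 days.
Residual: 96 days.
Total: 5209 days.
5209 mod 7 = 1, so 1 day after Sunday is Monday.

Monday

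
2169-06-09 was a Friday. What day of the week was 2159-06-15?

Count forward from the earlier date (June 15, 2159) to the later (June 9, 2169):
From June 15, 2159 to June 15, 2168: 9 years, of which 3 contain a Feb 29 — 6×365 + 3×366 = 3288 days.
June 2168: 30 − 15 = 15 days remain.
Then 11 full months totalling 335 days.
June 1–9, 2169: 9 days.
Residual: 359 days.
Total: 3647 days.
3647 is a multiple of 7, so 2159-06-15 falls on the same weekday: Friday.

Friday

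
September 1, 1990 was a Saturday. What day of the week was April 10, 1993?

Saturday

September 1, 1990 → September 1, 1991: 365 days.
September 1, 1991 → September 1, 1992: 366 days (1992 is a leap year).
September 1992: 30 − 1 = 29 days remain.
Then October (31), November (30), December (31), January (31), February 1993 (28), March (31): 31 + 30 + 31 + 31 + 28 + 31 = 182 days.
April 1–10, 1993: 10 days.
Residual: 221 days.
Total: 952 days.
952 is a multiple of 7, so April 10, 1993 falls on the same weekday: Saturday.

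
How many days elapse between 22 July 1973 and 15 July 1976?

1089

July 22, 1973 → July 22, 1974: 365 days.
July 22, 1974 → July 22, 1975: 365 days.
July 1975: 31 − 22 = 9 days remain.
Then 11 full months totalling 335 days.
July 1–15, 1976: 15 days.
Residual: 359 days.
Total: 1089 days.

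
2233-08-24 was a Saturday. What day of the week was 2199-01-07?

Monday

Count forward from the earlier date (January 7, 2199) to the later (August 24, 2233):
From January 7, 2199 to January 7, 2233: 34 years, of which 8 contain a Feb 29 — 26×365 + 8×366 = 12418 days.
(2200 is not a leap year (divisible by 100 but not 400).)
January 2233: 31 − 7 = 24 days remain.
Then February 2233 (28), March (31), April (30), May (31), June (30), July (31): 28 + 31 + 30 + 31 + 30 + 31 = 181 days.
August 1–24, 2233: 24 days.
Residual: 229 days.
Total: 12647 days.
12647 mod 7 = 5, so 5 days before Saturday is Monday.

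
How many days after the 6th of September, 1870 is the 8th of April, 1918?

Day-of-year of September 6, 1870: 249.
Day-of-year of April 8, 1918: 98.
1870 has 365 days, so 365 − 249 = 116 days remain in 1870.
Full years 1871–1917: 36 common + 11 leap = 36×365 + 11×366 = 17166 days.
Total: 116 + 17166 + 98 = 17380 days.

17380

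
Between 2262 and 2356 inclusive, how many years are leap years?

Years divisible by 4: 2264, 2268, …, 2356 — 24 in all.
Of these, 2300 is divisible by 100 but not 400, so not leap.
Leap years: 24 − 1 = 23.

23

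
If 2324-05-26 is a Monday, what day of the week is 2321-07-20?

Count forward from the earlier date (July 20, 2321) to the later (May 26, 2324):
July 20, 2321 → July 20, 2322: 365 days.
July 20, 2322 → July 20, 2323: 365 days.
July 2323: 31 − 20 = 11 days remain.
Then 9 full months totalling 274 days.
May 1–26, 2324: 26 days.
Residual: 311 days.
Total: 1041 days.
1041 mod 7 = 5, so 5 days before Monday is Wednesday.

Wednesday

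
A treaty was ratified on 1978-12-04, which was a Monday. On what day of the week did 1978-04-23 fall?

Count forward from the earlier date (April 23, 1978) to the later (December 4, 1978):
April 1978: 30 − 23 = 7 days remain.
Then May (31), June (30), July (31), August (31), September (30), October (31), November (30): 31 + 30 + 31 + 31 + 30 + 31 + 30 = 214 days.
December 1–4, 1978: 4 days.
Total: 7 + 214 + 4 = 225 days.
225 mod 7 = 1, so 1 day before Monday is Sunday.

Sunday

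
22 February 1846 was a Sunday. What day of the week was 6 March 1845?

Count forward from the earlier date (March 6, 1845) to the later (February 22, 1846):
March 1845: 31 − 6 = 25 days remain.
Then 10 full months totalling 306 days.
February 1–22, 1846: 22 days (1846 is not a leap year).
Total: 25 + 306 + 22 = 353 days.
353 mod 7 = 3, so 3 days before Sunday is Thursday.

Thursday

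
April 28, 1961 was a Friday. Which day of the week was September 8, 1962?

April 28, 1961 → April 28, 1962: 365 days.
April 1962: 30 − 28 = 2 days remain.
Then May (31), June (30), July (31), August (31): 31 + 30 + 31 + 31 = 123 days.
September 1–8, 1962: 8 days.
Residual: 133 days.
Total: 498 days.
498 mod 7 = 1, so 1 day after Friday is Saturday.

Saturday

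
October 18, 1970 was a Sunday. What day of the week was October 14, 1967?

Count forward from the earlier date (October 14, 1967) to the later (October 18, 1970):
October 14, 1967 → October 14, 1968: 366 days (1968 is a leap year).
October 14, 1968 → October 14, 1969: 365 days.
October 14, 1969 → October 14, 1970: 365 days.
Within October 1970: 18 − 14 = 4 days.
Total: 1100 days.
1100 mod 7 = 1, so 1 day before Sunday is Saturday.

Saturday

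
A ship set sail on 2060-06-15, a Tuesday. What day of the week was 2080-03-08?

Friday

Day-of-year of June 15, 2060: 167.
Day-of-year of March 8, 2080: 68.
2060 has 366 days, so 366 − 167 = 199 days remain in 2060.
Full years 2061–2079: 15 common + 4 leap = 15×365 + 4×366 = 6939 days.
Total: 199 + 6939 + 68 = 7206 days.
7206 mod 7 = 3, so 3 days after Tuesday is Friday.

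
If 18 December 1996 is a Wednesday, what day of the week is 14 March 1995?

Count forward from the earlier date (March 14, 1995) to the later (December 18, 1996):
March 14, 1995 → March 14, 1996: 366 days (1996 is a leap year).
March 1996: 31 − 14 = 17 days remain.
Then April (30), May (31), June (30), July (31), August (31), September (30), October (31), November (30): 30 + 31 + 30 + 31 + 31 + 30 + 31 + 30 = 244 days.
December 1–18, 1996: 18 days.
Residual: 279 days.
Total: 645 days.
645 mod 7 = 1, so 1 day before Wednesday is Tuesday.

Tuesday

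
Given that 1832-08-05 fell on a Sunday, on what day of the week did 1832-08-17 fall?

Within August 1832: 17 − 5 = 12 days.
12 mod 7 = 5, so 5 days after Sunday is Friday.

Friday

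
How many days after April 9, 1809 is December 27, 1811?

Day-of-year of April 9, 1809: 99.
Day-of-year of December 27, 1811: 361.
1809 has 365 days, so 365 − 99 = 266 days remain in 1809.
Full years: 1810: 365. Sum = 365.
Total: 266 + 365 + 361 = 992 days.

992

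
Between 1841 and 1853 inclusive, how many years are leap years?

3

Years divisible by 4 in [1841, 1853]: 1844, 1848, 1852.
No century exceptions apply. Count: 3.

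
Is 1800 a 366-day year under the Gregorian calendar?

No

1800 is not a leap year (divisible by 100 but not 400).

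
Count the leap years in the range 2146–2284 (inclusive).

34

Years divisible by 4: 2148, 2152, …, 2284 — 35 in all.
Of these, 2200 is divisible by 100 but not 400, so not leap.
Leap years: 35 − 1 = 34.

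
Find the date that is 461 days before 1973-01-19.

1971-10-16

Count 461 days before January 19, 1973:
Day-of-year of October 16, 1971: 289.
Day-of-year of January 19, 1973: 19.
1971 has 365 days, so 365 − 289 = 76 days remain in 1971.
Full years: 1972: 366. Sum = 366.
Total: 76 + 366 + 19 = 461 days.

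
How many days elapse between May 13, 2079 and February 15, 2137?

Day-of-year of May 13, 2079: 133.
Day-of-year of February 15, 2137: 46.
2079 has 365 days, so 365 − 133 = 232 days remain in 2079.
Full years 2080–2136: 43 common + 14 leap = 43×365 + 14×366 = 20819 days.
Total: 232 + 20819 + 46 = 21097 days.

21097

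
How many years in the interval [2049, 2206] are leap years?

Years divisible by 4: 2052, 2056, …, 2204 — 39 in all.
Of these, 2100, 2200 are divisible by 100 but not 400, so not leap.
Leap years: 39 − 2 = 37.

37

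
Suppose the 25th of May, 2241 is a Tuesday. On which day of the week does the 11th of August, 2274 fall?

Day-of-year of May 25, 2241: 145.
Day-of-year of August 11, 2274: 223.
2241 has 365 days, so 365 − 145 = 220 days remain in 2241.
Full years 2242–2273: 24 common + 8 leap = 24×365 + 8×366 = 11688 days.
Total: 220 + 11688 + 223 = 12131 days.
12131 is a multiple of 7, so the 11th of August, 2274 falls on the same weekday: Tuesday.

Tuesday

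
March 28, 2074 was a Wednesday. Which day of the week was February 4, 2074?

Sunday

Count forward from the earlier date (February 4, 2074) to the later (March 28, 2074):
February 2074: 28 − 4 = 24 days remain (2074 is not a leap year, so February has 28 days).
March 1–28, 2074: 28 days.
Total: 24 + 28 = 52 days.
52 mod 7 = 3, so 3 days before Wednesday is Sunday.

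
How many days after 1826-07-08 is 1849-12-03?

8549

Day-of-year of July 8, 1826: 189.
Day-of-year of December 3, 1849: 337.
1826 has 365 days, so 365 − 189 = 176 days remain in 1826.
Full years 1827–1848: 16 common + 6 leap = 16×365 + 6×366 = 8036 days.
Total: 176 + 8036 + 337 = 8549 days.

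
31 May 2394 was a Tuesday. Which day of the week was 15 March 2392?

Count forward from the earlier date (March 15, 2392) to the later (May 31, 2394):
Day-of-year of March 15, 2392: 75.
Day-of-year of May 31, 2394: 151.
2392 has 366 days, so 366 − 75 = 291 days remain in 2392.
Full years: 2393: 365. Sum = 365.
Total: 291 + 365 + 151 = 807 days.
807 mod 7 = 2, so 2 days before Tuesday is Sunday.

Sunday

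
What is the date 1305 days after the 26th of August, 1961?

the 23rd of March, 1965

Count 1305 days after August 26, 1961:
Day-of-year of August 26, 1961: 238.
Day-of-year of March 23, 1965: 82.
1961 has 365 days, so 365 − 238 = 127 days remain in 1961.
Full years: 1962: 365; 1963: 365; 1964: 366. Sum = 1096.
Total: 127 + 1096 + 82 = 1305 days.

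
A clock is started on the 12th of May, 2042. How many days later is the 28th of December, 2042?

May 2042: 31 − 12 = 19 days remain.
Then June (30), July (31), August (31), September (30), October (31), November (30): 30 + 31 + 31 + 30 + 31 + 30 = 183 days.
December 1–28, 2042: 28 days.
Total: 19 + 183 + 28 = 230 days.

230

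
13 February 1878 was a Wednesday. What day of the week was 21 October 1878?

Monday

February 1878: 28 − 13 = 15 days remain (1878 is not a leap year, so February has 28 days).
Then March (31), April (30), May (31), June (30), July (31), August (31), September (30): 31 + 30 + 31 + 30 + 31 + 31 + 30 = 214 days.
October 1–21, 1878: 21 days.
Total: 15 + 214 + 21 = 250 days.
250 mod 7 = 5, so 5 days after Wednesday is Monday.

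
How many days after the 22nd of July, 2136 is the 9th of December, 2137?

505

Day-of-year of July 22, 2136: 204.
Day-of-year of December 9, 2137: 343.
2136 has 366 days, so 366 − 204 = 162 days remain in 2136.
Total: 162 + 343 = 505 days.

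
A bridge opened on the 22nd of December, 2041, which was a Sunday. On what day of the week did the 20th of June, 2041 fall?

Count forward from the earlier date (June 20, 2041) to the later (December 22, 2041):
June 2041: 30 − 20 = 10 days remain.
Then July (31), August (31), September (30), October (31), November (30): 31 + 31 + 30 + 31 + 30 = 153 days.
December 1–22, 2041: 22 days.
Total: 10 + 153 + 22 = 185 days.
185 mod 7 = 3, so 3 days before Sunday is Thursday.

Thursday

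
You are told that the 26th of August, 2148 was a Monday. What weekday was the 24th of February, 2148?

Count forward from the earlier date (February 24, 2148) to the later (August 26, 2148):
February 2148: 29 − 24 = 5 days remain (2148 is a leap year, so February has 29 days).
Then March (31), April (30), May (31), June (30), July (31): 31 + 30 + 31 + 30 + 31 = 153 days.
August 1–26, 2148: 26 days.
Total: 5 + 153 + 26 = 184 days.
184 mod 7 = 2, so 2 days before Monday is Saturday.

Saturday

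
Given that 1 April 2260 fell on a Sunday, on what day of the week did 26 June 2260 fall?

Tuesday

April 2260: 30 − 1 = 29 days remain.
Then May (31): 31 days.
June 1–26, 2260: 26 days.
Total: 29 + 31 + 26 = 86 days.
86 mod 7 = 2, so 2 days after Sunday is Tuesday.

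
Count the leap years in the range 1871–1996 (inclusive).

Years divisible by 4: 1872, 1876, …, 1996 — 32 in all.
Of these, 1900 is divisible by 100 but not 400, so not leap.
Leap years: 32 − 1 = 31.

31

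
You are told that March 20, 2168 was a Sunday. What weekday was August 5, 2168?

Friday

March 2168: 31 − 20 = 11 days remain.
Then April (30), May (31), June (30), July (31): 30 + 31 + 30 + 31 = 122 days.
August 1–5, 2168: 5 days.
Total: 11 + 122 + 5 = 138 days.
138 mod 7 = 5, so 5 days after Sunday is Friday.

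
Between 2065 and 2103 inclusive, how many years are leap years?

Years divisible by 4 in [2065, 2103]: 2068, 2072, 2076, 2080, 2084, 2088, 2092, 2096, 2100.
Of these, 2100 is divisible by 100 but not 400, so not leap.
Leap years: 9 − 1 = 8.

8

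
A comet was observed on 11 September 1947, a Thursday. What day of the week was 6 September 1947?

Count forward from the earlier date (September 6, 1947) to the later (September 11, 1947):
Within September 1947: 11 − 6 = 5 days.
5 mod 7 = 5, so 5 days before Thursday is Saturday.

Saturday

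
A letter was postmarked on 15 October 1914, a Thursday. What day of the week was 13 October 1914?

Tuesday

Count forward from the earlier date (October 13, 1914) to the later (October 15, 1914):
Within October 1914: 15 − 13 = 2 days.
2 mod 7 = 2, so 2 days before Thursday is Tuesday.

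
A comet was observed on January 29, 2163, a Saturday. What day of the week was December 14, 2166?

January 29, 2163 → January 29, 2164: 365 days.
January 29, 2164 → January 29, 2165: 366 days (2164 is a leap year).
January 29, 2165 → January 29, 2166: 365 days.
January 2166: 31 − 29 = 2 days remain.
Then 10 full months totalling 303 days.
December 1–14, 2166: 14 days.
Residual: 319 days.
Total: 1415 days.
1415 mod 7 = 1, so 1 day after Saturday is Sunday.

Sunday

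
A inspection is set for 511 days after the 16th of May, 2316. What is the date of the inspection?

the 9th of October, 2317

Count 511 days after May 16, 2316:
May 16, 2316 → May 16, 2317: 365 days.
May 2317: 31 − 16 = 15 days remain.
Then June (30), July (31), August (31), September (30): 30 + 31 + 31 + 30 = 122 days.
October 1–9, 2317: 9 days.
Residual: 146 days.
Total: 511 days.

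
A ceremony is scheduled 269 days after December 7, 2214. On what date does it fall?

September 2, 2215

Count 269 days after December 7, 2214:
Day-of-year of December 7, 2214: 341.
Day-of-year of September 2, 2215: 245.
2214 has 365 days, so 365 − 341 = 24 days remain in 2214.
Total: 24 + 245 = 269 days.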